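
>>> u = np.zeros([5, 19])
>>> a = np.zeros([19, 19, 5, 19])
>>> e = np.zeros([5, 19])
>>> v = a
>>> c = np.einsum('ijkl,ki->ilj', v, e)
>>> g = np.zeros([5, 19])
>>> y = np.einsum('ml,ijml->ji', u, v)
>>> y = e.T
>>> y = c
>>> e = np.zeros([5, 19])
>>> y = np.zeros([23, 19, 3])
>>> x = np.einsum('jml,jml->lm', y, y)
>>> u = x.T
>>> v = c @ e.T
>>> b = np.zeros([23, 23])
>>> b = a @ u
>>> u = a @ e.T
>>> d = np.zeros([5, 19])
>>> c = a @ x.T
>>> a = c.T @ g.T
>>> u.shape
(19, 19, 5, 5)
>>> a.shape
(3, 5, 19, 5)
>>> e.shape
(5, 19)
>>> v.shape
(19, 19, 5)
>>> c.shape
(19, 19, 5, 3)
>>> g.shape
(5, 19)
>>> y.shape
(23, 19, 3)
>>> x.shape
(3, 19)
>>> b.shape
(19, 19, 5, 3)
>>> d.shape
(5, 19)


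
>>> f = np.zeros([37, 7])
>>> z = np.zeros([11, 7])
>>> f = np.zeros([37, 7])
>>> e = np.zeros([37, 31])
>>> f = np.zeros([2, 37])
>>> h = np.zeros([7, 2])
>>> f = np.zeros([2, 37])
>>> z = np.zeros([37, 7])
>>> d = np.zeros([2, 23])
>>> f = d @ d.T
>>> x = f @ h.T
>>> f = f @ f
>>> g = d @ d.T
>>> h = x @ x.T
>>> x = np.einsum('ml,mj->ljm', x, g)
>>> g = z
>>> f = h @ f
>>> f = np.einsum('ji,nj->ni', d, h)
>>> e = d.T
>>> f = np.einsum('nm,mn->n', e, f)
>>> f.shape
(23,)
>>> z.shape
(37, 7)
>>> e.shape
(23, 2)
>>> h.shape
(2, 2)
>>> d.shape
(2, 23)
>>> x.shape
(7, 2, 2)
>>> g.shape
(37, 7)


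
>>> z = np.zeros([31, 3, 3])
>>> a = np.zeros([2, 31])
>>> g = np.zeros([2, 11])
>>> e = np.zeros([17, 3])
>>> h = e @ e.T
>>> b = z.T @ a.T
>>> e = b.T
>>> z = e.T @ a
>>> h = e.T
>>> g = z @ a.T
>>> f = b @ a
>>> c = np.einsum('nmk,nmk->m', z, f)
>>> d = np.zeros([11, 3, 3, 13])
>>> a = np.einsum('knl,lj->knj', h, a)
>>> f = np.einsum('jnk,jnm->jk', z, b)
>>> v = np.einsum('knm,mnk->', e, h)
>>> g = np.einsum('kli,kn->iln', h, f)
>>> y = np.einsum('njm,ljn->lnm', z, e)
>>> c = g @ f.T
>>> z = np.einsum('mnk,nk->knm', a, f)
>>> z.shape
(31, 3, 3)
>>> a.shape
(3, 3, 31)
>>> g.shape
(2, 3, 31)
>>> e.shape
(2, 3, 3)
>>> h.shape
(3, 3, 2)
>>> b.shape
(3, 3, 2)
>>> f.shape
(3, 31)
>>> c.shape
(2, 3, 3)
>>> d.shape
(11, 3, 3, 13)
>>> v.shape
()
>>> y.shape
(2, 3, 31)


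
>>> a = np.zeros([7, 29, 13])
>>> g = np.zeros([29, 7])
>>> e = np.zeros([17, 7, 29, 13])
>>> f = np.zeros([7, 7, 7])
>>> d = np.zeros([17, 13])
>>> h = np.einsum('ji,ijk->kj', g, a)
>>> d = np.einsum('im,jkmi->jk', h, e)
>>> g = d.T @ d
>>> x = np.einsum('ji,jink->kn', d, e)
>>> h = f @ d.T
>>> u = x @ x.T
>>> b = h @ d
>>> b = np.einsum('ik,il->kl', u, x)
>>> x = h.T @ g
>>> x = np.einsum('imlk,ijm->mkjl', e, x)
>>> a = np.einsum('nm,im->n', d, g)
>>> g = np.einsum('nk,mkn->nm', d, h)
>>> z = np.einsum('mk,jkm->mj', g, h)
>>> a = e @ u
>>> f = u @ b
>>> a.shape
(17, 7, 29, 13)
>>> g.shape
(17, 7)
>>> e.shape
(17, 7, 29, 13)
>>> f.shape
(13, 29)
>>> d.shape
(17, 7)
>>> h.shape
(7, 7, 17)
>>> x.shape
(7, 13, 7, 29)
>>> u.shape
(13, 13)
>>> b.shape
(13, 29)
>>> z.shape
(17, 7)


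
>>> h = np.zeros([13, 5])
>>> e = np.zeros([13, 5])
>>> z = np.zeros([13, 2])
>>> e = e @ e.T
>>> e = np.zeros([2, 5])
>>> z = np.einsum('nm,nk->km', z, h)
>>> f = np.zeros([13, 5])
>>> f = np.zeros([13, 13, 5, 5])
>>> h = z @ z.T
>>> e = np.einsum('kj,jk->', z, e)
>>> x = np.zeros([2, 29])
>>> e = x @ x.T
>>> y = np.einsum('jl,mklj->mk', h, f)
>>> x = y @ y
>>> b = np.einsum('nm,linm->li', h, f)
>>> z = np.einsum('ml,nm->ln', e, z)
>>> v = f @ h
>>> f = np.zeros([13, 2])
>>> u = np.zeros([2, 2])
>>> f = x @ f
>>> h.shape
(5, 5)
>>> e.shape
(2, 2)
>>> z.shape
(2, 5)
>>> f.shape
(13, 2)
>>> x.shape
(13, 13)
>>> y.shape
(13, 13)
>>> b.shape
(13, 13)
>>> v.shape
(13, 13, 5, 5)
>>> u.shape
(2, 2)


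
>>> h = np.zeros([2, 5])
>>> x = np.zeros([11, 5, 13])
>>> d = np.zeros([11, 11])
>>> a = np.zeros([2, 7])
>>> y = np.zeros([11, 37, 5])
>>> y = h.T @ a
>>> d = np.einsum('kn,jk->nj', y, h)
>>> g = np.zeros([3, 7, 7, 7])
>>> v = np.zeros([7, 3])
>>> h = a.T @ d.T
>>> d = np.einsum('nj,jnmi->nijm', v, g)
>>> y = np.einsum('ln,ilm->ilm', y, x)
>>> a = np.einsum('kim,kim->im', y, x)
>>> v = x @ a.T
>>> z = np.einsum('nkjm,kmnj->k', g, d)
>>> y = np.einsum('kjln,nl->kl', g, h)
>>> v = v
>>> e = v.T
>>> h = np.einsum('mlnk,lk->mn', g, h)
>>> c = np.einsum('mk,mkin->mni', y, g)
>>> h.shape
(3, 7)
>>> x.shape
(11, 5, 13)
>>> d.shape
(7, 7, 3, 7)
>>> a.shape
(5, 13)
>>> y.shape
(3, 7)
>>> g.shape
(3, 7, 7, 7)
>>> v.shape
(11, 5, 5)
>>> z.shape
(7,)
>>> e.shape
(5, 5, 11)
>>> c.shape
(3, 7, 7)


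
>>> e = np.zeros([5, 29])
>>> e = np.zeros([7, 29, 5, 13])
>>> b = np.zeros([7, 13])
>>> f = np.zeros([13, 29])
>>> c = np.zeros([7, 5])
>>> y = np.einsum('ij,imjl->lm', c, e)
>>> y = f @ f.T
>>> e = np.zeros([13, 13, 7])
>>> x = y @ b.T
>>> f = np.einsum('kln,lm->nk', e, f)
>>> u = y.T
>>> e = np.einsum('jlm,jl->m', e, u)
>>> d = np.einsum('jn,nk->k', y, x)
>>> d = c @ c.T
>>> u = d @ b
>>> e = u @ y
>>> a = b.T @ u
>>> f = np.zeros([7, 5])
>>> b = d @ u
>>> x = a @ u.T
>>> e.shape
(7, 13)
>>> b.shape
(7, 13)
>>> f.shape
(7, 5)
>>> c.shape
(7, 5)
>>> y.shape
(13, 13)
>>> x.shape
(13, 7)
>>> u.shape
(7, 13)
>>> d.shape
(7, 7)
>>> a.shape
(13, 13)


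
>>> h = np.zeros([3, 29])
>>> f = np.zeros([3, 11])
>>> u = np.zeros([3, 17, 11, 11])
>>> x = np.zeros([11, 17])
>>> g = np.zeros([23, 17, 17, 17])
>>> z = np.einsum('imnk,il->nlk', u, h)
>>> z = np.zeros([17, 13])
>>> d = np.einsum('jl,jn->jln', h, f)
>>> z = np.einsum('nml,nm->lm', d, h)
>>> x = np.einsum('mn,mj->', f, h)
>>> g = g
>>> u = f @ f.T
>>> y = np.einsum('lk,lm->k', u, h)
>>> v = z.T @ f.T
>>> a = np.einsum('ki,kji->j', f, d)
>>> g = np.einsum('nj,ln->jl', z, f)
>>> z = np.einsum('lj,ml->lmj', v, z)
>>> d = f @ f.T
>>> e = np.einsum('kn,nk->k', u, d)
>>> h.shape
(3, 29)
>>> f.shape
(3, 11)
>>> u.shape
(3, 3)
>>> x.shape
()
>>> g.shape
(29, 3)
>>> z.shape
(29, 11, 3)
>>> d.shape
(3, 3)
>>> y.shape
(3,)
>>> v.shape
(29, 3)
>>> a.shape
(29,)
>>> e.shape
(3,)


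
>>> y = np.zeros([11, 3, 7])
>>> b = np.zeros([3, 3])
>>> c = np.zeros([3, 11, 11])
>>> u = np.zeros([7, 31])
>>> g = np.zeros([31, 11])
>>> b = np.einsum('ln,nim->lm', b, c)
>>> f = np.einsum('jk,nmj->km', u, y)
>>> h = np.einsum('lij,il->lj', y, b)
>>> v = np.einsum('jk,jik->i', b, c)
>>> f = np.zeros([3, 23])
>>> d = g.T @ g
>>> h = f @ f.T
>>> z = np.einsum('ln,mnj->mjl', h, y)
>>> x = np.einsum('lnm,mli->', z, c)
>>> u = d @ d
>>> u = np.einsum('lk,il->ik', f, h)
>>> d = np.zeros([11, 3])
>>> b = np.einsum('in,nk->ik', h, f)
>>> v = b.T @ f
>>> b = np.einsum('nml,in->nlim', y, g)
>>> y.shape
(11, 3, 7)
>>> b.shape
(11, 7, 31, 3)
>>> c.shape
(3, 11, 11)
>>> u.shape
(3, 23)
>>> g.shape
(31, 11)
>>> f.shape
(3, 23)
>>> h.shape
(3, 3)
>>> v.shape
(23, 23)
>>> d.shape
(11, 3)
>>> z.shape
(11, 7, 3)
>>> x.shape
()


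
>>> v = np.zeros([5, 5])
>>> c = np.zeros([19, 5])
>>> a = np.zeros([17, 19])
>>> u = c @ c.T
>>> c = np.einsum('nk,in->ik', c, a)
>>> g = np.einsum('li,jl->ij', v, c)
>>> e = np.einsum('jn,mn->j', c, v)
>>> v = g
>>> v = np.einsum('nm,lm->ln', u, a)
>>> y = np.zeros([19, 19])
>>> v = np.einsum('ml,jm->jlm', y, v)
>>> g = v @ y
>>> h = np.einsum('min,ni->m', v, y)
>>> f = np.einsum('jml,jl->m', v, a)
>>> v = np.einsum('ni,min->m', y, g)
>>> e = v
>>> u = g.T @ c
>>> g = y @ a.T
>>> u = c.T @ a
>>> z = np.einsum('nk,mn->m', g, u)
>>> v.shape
(17,)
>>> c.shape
(17, 5)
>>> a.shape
(17, 19)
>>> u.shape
(5, 19)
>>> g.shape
(19, 17)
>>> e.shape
(17,)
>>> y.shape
(19, 19)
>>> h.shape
(17,)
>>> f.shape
(19,)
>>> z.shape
(5,)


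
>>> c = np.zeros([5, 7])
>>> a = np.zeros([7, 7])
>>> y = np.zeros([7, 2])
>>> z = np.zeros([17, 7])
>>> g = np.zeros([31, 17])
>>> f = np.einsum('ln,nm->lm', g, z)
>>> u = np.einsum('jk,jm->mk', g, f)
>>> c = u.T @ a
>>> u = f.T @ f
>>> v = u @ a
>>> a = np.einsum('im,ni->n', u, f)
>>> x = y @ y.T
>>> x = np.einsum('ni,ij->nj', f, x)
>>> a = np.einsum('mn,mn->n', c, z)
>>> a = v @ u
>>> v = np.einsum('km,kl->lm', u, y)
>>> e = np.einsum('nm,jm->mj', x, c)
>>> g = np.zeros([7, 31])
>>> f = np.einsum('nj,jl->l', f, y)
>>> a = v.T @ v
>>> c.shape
(17, 7)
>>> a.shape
(7, 7)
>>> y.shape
(7, 2)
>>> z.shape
(17, 7)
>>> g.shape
(7, 31)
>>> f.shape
(2,)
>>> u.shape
(7, 7)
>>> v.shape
(2, 7)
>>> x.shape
(31, 7)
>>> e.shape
(7, 17)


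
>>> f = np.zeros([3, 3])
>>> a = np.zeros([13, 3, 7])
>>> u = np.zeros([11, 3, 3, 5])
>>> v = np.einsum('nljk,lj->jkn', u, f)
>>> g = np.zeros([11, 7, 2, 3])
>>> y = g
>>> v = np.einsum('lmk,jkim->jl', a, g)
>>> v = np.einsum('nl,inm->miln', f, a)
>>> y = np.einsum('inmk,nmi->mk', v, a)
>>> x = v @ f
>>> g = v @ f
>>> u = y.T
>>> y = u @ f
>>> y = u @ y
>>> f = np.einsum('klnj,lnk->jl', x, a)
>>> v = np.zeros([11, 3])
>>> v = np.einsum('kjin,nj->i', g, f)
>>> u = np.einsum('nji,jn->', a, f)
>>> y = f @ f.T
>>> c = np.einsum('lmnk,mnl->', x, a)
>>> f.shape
(3, 13)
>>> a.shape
(13, 3, 7)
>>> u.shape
()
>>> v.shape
(3,)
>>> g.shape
(7, 13, 3, 3)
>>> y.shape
(3, 3)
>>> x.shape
(7, 13, 3, 3)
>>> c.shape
()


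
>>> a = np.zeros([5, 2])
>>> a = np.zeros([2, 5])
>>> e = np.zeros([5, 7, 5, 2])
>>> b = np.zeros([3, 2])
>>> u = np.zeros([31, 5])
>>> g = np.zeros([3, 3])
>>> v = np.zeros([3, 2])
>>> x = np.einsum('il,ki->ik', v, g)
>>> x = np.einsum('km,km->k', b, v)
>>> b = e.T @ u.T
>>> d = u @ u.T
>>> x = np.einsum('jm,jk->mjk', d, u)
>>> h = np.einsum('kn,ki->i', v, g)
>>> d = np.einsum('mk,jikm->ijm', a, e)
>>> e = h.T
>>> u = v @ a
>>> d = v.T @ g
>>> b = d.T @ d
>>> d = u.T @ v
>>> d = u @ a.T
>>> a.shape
(2, 5)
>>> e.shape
(3,)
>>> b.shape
(3, 3)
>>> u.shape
(3, 5)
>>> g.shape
(3, 3)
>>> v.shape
(3, 2)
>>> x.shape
(31, 31, 5)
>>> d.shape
(3, 2)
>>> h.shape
(3,)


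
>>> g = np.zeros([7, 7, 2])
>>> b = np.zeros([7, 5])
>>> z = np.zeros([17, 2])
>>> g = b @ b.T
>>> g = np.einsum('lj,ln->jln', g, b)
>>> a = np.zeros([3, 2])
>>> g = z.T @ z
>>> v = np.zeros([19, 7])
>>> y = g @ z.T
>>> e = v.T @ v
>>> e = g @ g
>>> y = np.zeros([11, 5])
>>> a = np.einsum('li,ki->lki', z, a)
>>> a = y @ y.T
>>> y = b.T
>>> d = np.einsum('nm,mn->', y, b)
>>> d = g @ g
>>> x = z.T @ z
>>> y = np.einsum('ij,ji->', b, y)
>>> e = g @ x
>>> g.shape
(2, 2)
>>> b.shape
(7, 5)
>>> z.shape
(17, 2)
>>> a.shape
(11, 11)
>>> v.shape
(19, 7)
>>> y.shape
()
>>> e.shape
(2, 2)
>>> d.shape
(2, 2)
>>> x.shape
(2, 2)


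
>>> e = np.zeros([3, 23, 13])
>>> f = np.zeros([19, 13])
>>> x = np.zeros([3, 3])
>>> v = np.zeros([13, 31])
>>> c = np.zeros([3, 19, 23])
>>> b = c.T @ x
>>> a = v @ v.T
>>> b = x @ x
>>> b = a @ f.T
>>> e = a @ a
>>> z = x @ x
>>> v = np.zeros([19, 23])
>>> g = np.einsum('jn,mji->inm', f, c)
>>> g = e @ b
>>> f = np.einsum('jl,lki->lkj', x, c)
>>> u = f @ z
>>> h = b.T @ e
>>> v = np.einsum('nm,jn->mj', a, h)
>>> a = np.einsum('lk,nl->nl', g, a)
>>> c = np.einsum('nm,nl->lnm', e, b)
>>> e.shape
(13, 13)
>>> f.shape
(3, 19, 3)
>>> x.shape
(3, 3)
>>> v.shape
(13, 19)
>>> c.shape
(19, 13, 13)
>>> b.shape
(13, 19)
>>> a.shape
(13, 13)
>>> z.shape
(3, 3)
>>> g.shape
(13, 19)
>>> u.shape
(3, 19, 3)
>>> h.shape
(19, 13)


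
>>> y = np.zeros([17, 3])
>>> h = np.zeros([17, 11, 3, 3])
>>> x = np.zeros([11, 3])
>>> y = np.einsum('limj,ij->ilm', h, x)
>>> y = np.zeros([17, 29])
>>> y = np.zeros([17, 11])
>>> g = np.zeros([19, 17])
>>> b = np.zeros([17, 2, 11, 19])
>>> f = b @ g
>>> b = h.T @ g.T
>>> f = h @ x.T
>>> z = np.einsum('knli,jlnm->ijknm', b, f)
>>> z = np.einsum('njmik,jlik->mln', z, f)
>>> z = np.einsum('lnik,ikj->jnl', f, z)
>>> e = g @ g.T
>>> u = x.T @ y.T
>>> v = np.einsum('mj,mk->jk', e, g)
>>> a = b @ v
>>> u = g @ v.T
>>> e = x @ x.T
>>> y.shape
(17, 11)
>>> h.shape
(17, 11, 3, 3)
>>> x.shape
(11, 3)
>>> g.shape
(19, 17)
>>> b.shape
(3, 3, 11, 19)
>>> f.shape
(17, 11, 3, 11)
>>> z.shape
(19, 11, 17)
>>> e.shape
(11, 11)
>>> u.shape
(19, 19)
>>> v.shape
(19, 17)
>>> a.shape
(3, 3, 11, 17)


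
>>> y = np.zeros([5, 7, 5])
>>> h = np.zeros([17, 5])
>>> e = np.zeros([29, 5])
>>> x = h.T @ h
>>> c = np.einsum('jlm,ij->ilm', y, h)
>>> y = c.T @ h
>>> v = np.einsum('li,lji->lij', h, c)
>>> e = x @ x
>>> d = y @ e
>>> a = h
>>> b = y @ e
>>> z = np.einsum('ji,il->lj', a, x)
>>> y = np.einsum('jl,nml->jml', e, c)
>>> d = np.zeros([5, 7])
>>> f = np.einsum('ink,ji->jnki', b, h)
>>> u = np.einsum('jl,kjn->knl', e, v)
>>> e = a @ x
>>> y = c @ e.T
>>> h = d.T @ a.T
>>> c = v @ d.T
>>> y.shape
(17, 7, 17)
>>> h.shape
(7, 17)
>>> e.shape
(17, 5)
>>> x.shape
(5, 5)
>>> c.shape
(17, 5, 5)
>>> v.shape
(17, 5, 7)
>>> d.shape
(5, 7)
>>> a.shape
(17, 5)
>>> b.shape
(5, 7, 5)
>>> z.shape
(5, 17)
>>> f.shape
(17, 7, 5, 5)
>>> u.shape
(17, 7, 5)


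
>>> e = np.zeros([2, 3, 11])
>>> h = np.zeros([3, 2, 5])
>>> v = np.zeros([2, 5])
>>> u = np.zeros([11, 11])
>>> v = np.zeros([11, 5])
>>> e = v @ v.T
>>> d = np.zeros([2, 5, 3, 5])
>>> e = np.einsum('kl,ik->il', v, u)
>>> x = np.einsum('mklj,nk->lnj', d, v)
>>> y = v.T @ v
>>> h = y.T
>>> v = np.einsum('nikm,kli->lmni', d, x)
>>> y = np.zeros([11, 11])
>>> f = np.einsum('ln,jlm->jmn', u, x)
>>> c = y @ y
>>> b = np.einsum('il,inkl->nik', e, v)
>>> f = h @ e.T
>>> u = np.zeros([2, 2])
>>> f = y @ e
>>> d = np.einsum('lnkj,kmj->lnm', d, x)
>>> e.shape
(11, 5)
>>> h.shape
(5, 5)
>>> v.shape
(11, 5, 2, 5)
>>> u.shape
(2, 2)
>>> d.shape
(2, 5, 11)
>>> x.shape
(3, 11, 5)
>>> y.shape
(11, 11)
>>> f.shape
(11, 5)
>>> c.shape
(11, 11)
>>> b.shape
(5, 11, 2)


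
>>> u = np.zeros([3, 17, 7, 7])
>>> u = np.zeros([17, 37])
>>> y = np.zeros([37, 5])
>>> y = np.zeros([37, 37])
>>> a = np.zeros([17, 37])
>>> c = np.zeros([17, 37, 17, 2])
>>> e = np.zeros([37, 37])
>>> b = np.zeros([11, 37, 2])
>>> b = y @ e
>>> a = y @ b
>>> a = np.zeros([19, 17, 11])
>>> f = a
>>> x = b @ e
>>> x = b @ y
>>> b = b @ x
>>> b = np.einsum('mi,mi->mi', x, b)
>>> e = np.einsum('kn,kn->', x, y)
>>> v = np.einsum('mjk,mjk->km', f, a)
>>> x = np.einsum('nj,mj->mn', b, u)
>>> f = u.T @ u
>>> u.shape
(17, 37)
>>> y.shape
(37, 37)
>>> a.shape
(19, 17, 11)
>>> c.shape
(17, 37, 17, 2)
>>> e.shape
()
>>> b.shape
(37, 37)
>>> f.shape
(37, 37)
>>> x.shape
(17, 37)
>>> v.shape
(11, 19)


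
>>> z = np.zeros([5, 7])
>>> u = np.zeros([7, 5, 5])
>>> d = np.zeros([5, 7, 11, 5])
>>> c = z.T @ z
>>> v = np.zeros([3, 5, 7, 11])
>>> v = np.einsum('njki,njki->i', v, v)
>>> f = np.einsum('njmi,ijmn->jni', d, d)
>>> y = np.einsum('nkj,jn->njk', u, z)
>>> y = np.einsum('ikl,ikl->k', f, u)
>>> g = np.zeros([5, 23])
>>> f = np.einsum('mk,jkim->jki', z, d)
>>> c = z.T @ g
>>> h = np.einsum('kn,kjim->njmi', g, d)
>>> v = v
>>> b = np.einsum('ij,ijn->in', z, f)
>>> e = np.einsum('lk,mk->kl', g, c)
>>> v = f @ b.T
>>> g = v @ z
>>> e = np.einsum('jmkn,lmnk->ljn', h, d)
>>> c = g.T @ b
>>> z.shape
(5, 7)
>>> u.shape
(7, 5, 5)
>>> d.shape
(5, 7, 11, 5)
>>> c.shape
(7, 7, 11)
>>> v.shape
(5, 7, 5)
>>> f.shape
(5, 7, 11)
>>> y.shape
(5,)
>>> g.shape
(5, 7, 7)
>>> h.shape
(23, 7, 5, 11)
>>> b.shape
(5, 11)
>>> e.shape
(5, 23, 11)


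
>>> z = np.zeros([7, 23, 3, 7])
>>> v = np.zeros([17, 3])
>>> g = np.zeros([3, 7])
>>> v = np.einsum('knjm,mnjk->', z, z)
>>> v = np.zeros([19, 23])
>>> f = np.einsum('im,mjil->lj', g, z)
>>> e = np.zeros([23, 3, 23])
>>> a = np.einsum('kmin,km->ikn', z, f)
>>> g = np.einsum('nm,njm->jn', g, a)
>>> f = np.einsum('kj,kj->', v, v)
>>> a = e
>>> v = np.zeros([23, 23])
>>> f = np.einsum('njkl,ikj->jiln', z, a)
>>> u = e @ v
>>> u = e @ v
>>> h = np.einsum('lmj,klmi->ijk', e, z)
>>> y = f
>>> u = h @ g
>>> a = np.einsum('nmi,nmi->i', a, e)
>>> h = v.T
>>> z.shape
(7, 23, 3, 7)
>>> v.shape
(23, 23)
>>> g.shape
(7, 3)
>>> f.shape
(23, 23, 7, 7)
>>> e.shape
(23, 3, 23)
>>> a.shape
(23,)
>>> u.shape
(7, 23, 3)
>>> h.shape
(23, 23)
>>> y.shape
(23, 23, 7, 7)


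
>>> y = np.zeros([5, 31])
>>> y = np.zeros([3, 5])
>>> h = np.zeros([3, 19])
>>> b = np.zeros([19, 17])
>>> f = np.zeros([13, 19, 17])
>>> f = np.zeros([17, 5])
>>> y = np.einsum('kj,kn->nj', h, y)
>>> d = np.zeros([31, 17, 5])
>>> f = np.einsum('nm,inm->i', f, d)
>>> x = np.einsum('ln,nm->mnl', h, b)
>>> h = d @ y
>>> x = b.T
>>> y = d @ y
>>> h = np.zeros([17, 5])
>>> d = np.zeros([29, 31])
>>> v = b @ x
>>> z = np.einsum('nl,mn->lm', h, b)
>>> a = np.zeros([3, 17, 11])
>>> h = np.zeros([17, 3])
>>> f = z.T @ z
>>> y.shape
(31, 17, 19)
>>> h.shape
(17, 3)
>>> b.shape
(19, 17)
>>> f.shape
(19, 19)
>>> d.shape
(29, 31)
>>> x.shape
(17, 19)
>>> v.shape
(19, 19)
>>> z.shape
(5, 19)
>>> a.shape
(3, 17, 11)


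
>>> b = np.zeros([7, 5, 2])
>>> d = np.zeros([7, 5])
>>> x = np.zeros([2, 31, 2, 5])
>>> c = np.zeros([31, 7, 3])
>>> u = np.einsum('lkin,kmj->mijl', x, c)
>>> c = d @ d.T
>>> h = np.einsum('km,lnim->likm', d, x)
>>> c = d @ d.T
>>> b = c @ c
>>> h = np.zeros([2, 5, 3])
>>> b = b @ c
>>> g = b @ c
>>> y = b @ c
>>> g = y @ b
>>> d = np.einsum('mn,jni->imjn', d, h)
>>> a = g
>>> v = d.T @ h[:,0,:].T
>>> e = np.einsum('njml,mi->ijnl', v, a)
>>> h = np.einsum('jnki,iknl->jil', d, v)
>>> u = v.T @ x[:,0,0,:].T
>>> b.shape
(7, 7)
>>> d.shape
(3, 7, 2, 5)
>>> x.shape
(2, 31, 2, 5)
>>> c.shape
(7, 7)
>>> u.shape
(2, 7, 2, 2)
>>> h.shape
(3, 5, 2)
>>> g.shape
(7, 7)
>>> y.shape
(7, 7)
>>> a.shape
(7, 7)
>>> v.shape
(5, 2, 7, 2)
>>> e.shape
(7, 2, 5, 2)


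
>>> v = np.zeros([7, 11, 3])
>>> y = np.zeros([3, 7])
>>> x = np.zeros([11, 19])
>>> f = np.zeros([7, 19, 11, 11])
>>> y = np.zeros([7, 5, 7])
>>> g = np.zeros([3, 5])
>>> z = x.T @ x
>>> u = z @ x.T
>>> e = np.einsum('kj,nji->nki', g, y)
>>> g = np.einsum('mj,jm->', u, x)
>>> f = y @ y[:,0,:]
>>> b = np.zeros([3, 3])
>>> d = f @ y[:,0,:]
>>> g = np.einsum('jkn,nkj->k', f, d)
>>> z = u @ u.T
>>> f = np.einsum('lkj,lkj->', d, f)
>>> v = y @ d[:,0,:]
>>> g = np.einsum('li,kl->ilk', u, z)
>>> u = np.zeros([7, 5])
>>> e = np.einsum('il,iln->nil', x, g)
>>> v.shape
(7, 5, 7)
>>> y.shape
(7, 5, 7)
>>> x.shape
(11, 19)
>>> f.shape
()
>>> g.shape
(11, 19, 19)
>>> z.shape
(19, 19)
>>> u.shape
(7, 5)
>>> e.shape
(19, 11, 19)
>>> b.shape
(3, 3)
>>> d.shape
(7, 5, 7)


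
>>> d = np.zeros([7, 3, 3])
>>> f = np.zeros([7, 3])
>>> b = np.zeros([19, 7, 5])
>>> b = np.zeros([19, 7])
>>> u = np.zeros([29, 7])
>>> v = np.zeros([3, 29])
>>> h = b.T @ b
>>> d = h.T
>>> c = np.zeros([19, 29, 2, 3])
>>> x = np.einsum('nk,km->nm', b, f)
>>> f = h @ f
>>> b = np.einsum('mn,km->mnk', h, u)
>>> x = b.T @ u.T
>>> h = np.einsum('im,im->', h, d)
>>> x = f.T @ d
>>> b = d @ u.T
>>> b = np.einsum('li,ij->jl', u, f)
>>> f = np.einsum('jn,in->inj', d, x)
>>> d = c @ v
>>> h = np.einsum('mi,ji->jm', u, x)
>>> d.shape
(19, 29, 2, 29)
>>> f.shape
(3, 7, 7)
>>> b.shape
(3, 29)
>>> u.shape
(29, 7)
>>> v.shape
(3, 29)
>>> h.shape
(3, 29)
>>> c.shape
(19, 29, 2, 3)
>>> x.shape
(3, 7)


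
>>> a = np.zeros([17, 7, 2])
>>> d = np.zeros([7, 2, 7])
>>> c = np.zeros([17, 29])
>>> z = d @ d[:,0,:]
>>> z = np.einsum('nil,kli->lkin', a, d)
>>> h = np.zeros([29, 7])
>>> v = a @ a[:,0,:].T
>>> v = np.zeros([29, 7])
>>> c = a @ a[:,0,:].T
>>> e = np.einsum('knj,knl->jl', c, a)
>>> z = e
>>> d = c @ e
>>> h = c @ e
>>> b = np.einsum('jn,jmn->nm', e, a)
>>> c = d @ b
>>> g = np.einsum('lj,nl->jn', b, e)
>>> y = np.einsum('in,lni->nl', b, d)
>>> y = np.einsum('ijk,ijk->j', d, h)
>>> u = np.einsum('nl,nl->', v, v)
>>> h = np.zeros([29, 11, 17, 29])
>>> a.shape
(17, 7, 2)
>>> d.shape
(17, 7, 2)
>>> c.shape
(17, 7, 7)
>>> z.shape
(17, 2)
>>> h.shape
(29, 11, 17, 29)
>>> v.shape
(29, 7)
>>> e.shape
(17, 2)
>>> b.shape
(2, 7)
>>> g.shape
(7, 17)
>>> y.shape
(7,)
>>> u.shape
()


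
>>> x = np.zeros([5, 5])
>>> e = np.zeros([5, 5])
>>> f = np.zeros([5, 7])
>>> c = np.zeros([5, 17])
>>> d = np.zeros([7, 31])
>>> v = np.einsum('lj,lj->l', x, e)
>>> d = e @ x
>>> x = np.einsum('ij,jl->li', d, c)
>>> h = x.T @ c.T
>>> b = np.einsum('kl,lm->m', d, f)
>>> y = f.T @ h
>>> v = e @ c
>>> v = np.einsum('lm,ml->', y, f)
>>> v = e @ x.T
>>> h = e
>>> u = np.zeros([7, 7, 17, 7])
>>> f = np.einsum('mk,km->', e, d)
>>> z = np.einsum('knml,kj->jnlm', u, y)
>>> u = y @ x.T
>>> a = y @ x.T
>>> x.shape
(17, 5)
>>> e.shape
(5, 5)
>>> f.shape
()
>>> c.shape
(5, 17)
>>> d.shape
(5, 5)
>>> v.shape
(5, 17)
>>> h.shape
(5, 5)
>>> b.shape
(7,)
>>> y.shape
(7, 5)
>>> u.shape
(7, 17)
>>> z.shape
(5, 7, 7, 17)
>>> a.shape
(7, 17)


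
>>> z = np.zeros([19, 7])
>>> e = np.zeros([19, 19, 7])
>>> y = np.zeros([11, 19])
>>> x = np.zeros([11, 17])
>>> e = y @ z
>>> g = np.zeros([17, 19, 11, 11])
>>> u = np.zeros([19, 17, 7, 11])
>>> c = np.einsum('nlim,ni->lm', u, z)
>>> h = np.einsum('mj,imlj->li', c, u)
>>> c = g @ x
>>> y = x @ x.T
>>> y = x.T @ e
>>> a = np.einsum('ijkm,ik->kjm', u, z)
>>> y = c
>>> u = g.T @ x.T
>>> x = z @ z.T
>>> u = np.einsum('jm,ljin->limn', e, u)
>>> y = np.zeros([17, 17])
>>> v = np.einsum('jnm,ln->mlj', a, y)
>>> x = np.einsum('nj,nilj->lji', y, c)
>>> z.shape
(19, 7)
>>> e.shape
(11, 7)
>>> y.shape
(17, 17)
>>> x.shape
(11, 17, 19)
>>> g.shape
(17, 19, 11, 11)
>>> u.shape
(11, 19, 7, 11)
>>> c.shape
(17, 19, 11, 17)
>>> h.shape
(7, 19)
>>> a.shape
(7, 17, 11)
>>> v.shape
(11, 17, 7)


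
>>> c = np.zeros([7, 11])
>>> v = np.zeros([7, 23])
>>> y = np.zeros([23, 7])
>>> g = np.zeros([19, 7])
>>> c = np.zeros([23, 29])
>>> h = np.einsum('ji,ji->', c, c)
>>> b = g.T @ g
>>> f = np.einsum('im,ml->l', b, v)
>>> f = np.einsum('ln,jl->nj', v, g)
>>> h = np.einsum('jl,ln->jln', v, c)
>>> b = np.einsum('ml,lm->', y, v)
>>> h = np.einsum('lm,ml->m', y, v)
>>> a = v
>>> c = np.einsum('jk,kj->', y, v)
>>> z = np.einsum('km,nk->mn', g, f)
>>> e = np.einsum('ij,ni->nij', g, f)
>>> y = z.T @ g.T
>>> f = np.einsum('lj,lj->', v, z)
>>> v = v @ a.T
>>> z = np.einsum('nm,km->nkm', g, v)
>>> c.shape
()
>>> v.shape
(7, 7)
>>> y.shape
(23, 19)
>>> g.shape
(19, 7)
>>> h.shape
(7,)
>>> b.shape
()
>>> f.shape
()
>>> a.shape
(7, 23)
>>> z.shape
(19, 7, 7)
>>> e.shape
(23, 19, 7)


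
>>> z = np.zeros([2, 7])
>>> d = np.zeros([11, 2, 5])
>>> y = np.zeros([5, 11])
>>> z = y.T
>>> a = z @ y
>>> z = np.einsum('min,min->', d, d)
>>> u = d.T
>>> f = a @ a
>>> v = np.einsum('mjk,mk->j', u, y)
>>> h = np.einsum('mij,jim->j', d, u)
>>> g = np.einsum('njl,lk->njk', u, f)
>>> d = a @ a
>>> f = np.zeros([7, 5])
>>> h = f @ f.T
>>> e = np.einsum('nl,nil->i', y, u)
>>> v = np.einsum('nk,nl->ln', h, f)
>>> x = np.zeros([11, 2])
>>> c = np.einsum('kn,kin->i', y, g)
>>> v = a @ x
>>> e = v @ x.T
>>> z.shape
()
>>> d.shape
(11, 11)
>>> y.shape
(5, 11)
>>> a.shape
(11, 11)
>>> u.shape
(5, 2, 11)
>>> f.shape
(7, 5)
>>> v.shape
(11, 2)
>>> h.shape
(7, 7)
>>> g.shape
(5, 2, 11)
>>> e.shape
(11, 11)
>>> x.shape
(11, 2)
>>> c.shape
(2,)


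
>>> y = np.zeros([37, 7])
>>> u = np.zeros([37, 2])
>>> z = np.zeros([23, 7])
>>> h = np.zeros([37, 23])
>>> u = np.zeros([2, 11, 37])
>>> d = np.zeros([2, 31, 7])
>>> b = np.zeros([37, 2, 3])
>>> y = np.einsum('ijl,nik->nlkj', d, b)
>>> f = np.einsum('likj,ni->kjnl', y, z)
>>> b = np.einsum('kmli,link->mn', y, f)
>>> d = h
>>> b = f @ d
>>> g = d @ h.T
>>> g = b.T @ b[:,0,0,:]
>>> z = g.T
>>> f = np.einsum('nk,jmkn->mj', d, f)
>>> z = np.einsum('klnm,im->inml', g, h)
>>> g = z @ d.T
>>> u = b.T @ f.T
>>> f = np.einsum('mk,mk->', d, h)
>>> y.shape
(37, 7, 3, 31)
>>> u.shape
(23, 23, 31, 31)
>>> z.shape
(37, 31, 23, 23)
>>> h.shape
(37, 23)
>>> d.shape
(37, 23)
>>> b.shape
(3, 31, 23, 23)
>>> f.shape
()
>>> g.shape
(37, 31, 23, 37)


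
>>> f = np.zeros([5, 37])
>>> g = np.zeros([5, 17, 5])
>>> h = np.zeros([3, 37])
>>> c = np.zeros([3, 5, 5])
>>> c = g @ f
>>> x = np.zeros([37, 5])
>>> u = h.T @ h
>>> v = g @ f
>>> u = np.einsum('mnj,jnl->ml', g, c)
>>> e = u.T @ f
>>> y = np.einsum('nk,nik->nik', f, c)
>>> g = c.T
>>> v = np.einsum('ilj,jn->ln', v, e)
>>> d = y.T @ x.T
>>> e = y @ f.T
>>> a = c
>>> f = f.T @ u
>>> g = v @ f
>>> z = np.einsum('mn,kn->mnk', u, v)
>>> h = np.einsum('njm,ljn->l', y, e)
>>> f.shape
(37, 37)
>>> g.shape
(17, 37)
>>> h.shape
(5,)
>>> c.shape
(5, 17, 37)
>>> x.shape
(37, 5)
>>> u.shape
(5, 37)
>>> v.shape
(17, 37)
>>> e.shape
(5, 17, 5)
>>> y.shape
(5, 17, 37)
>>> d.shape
(37, 17, 37)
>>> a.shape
(5, 17, 37)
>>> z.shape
(5, 37, 17)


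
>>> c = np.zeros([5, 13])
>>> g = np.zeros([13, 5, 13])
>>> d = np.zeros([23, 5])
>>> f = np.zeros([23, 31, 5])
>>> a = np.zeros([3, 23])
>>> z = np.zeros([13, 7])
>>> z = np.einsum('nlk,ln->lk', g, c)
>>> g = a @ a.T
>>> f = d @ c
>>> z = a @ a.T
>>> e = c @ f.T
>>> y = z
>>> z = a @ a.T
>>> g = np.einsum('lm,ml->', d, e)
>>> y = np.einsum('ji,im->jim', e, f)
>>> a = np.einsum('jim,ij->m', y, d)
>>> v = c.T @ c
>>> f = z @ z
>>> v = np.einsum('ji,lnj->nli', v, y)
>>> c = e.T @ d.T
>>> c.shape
(23, 23)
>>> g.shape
()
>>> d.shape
(23, 5)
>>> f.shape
(3, 3)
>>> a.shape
(13,)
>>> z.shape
(3, 3)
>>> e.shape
(5, 23)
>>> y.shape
(5, 23, 13)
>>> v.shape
(23, 5, 13)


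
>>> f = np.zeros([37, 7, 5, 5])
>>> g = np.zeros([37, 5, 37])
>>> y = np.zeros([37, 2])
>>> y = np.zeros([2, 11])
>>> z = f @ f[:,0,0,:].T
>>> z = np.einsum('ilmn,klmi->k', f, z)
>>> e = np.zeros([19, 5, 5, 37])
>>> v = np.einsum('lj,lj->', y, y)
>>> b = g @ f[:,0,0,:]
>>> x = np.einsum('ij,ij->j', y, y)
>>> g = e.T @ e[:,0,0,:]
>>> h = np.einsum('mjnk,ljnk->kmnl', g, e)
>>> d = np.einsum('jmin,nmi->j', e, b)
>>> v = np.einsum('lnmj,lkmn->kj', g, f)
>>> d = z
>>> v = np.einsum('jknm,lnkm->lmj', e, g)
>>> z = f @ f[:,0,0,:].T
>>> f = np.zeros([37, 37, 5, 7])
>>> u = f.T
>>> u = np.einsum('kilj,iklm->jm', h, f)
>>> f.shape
(37, 37, 5, 7)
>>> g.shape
(37, 5, 5, 37)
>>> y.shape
(2, 11)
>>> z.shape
(37, 7, 5, 37)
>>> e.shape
(19, 5, 5, 37)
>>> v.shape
(37, 37, 19)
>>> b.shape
(37, 5, 5)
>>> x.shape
(11,)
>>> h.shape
(37, 37, 5, 19)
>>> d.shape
(37,)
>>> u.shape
(19, 7)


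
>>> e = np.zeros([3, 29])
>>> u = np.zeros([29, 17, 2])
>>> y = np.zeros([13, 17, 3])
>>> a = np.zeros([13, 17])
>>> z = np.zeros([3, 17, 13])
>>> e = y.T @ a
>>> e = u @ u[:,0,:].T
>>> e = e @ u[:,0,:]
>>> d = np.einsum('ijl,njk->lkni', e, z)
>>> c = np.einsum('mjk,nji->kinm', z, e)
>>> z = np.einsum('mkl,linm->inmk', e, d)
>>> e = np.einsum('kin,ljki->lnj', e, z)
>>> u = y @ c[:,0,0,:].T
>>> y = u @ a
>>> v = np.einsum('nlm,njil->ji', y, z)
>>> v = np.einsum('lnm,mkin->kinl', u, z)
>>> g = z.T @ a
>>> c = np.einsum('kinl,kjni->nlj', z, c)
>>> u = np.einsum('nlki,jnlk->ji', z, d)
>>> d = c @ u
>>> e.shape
(13, 2, 3)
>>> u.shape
(2, 17)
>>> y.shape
(13, 17, 17)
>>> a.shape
(13, 17)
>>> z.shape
(13, 3, 29, 17)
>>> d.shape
(29, 17, 17)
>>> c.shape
(29, 17, 2)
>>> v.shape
(3, 29, 17, 13)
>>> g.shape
(17, 29, 3, 17)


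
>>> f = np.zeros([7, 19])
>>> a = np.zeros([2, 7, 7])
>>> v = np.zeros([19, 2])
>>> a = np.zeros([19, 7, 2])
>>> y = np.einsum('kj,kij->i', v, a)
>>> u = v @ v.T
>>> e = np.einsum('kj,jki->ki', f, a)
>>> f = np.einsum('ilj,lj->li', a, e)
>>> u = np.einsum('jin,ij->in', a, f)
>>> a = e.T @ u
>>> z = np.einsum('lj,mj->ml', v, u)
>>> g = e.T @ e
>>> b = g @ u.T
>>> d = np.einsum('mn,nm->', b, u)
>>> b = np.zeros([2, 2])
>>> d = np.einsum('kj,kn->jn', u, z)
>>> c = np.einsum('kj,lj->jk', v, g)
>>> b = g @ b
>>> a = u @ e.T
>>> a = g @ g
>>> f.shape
(7, 19)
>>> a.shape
(2, 2)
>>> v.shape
(19, 2)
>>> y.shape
(7,)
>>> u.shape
(7, 2)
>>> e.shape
(7, 2)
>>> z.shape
(7, 19)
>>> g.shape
(2, 2)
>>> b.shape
(2, 2)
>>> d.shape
(2, 19)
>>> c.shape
(2, 19)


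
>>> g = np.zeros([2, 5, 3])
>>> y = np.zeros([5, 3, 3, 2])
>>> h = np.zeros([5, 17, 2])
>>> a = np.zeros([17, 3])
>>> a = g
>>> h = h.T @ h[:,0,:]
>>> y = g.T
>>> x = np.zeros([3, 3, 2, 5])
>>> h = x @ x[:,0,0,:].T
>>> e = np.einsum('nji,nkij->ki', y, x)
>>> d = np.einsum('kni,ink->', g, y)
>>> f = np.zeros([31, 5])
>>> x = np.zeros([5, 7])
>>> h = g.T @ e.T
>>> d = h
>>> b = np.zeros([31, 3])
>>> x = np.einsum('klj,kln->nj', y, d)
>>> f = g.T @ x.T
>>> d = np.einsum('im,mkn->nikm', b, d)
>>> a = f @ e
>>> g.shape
(2, 5, 3)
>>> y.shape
(3, 5, 2)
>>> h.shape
(3, 5, 3)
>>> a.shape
(3, 5, 2)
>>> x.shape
(3, 2)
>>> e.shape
(3, 2)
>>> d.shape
(3, 31, 5, 3)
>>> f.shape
(3, 5, 3)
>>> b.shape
(31, 3)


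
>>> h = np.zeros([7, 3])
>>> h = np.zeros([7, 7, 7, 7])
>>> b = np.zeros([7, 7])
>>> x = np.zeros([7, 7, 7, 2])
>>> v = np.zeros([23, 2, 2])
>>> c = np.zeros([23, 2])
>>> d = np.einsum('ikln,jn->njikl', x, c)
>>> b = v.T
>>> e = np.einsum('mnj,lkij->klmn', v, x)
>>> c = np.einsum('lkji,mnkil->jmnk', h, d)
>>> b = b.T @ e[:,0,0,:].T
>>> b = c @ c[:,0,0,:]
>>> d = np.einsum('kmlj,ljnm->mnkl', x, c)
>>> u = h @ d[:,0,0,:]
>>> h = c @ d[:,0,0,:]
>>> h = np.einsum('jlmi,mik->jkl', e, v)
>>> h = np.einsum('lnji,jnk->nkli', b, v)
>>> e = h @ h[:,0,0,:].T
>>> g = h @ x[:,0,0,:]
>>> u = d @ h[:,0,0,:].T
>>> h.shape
(2, 2, 7, 7)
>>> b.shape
(7, 2, 23, 7)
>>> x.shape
(7, 7, 7, 2)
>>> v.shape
(23, 2, 2)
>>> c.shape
(7, 2, 23, 7)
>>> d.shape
(7, 23, 7, 7)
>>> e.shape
(2, 2, 7, 2)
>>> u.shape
(7, 23, 7, 2)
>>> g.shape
(2, 2, 7, 2)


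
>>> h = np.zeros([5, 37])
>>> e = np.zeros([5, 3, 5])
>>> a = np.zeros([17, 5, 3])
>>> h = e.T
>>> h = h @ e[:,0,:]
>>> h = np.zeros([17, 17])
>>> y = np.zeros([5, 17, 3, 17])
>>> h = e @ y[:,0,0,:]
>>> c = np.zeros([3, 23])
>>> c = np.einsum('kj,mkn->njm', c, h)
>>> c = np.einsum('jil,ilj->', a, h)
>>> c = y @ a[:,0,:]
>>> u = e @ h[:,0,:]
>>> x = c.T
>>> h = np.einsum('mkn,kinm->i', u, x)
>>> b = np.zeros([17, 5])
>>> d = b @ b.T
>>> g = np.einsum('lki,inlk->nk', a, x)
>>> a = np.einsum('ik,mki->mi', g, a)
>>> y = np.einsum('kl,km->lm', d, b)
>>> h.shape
(3,)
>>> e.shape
(5, 3, 5)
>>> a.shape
(17, 3)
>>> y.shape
(17, 5)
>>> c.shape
(5, 17, 3, 3)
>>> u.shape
(5, 3, 17)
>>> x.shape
(3, 3, 17, 5)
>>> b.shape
(17, 5)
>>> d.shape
(17, 17)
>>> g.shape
(3, 5)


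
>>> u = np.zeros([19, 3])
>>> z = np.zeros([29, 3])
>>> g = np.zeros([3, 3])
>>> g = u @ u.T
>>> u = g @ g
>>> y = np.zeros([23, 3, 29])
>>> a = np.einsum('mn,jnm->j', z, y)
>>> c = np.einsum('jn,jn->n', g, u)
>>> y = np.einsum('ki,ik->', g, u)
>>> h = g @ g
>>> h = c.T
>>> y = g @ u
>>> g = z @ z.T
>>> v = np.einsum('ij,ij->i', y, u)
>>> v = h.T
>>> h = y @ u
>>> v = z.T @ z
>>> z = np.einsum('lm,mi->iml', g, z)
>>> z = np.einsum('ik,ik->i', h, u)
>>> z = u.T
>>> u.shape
(19, 19)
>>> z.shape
(19, 19)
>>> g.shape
(29, 29)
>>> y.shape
(19, 19)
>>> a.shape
(23,)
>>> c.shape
(19,)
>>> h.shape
(19, 19)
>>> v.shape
(3, 3)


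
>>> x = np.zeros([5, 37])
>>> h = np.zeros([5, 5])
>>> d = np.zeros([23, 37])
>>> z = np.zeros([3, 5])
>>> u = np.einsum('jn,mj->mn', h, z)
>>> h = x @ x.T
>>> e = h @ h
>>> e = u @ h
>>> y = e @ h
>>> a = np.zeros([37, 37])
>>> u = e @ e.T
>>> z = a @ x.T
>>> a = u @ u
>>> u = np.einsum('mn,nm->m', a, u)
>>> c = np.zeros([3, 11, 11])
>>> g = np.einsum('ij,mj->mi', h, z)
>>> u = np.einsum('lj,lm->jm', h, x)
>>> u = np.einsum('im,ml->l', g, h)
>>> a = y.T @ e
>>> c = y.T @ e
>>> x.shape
(5, 37)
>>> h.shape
(5, 5)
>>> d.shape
(23, 37)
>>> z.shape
(37, 5)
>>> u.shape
(5,)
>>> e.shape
(3, 5)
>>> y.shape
(3, 5)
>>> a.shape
(5, 5)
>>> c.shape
(5, 5)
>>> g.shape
(37, 5)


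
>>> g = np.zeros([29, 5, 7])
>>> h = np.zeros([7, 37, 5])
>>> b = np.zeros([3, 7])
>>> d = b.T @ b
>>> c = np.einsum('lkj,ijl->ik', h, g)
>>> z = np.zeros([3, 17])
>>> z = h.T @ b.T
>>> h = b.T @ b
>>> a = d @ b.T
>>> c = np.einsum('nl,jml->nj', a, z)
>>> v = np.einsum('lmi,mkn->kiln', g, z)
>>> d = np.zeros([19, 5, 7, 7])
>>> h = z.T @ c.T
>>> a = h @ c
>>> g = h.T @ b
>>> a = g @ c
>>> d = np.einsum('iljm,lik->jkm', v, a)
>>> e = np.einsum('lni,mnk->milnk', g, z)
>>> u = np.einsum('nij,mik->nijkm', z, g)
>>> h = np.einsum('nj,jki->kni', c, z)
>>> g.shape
(7, 37, 7)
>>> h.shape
(37, 7, 3)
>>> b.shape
(3, 7)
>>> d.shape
(29, 5, 3)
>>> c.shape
(7, 5)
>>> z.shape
(5, 37, 3)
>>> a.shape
(7, 37, 5)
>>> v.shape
(37, 7, 29, 3)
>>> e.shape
(5, 7, 7, 37, 3)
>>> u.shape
(5, 37, 3, 7, 7)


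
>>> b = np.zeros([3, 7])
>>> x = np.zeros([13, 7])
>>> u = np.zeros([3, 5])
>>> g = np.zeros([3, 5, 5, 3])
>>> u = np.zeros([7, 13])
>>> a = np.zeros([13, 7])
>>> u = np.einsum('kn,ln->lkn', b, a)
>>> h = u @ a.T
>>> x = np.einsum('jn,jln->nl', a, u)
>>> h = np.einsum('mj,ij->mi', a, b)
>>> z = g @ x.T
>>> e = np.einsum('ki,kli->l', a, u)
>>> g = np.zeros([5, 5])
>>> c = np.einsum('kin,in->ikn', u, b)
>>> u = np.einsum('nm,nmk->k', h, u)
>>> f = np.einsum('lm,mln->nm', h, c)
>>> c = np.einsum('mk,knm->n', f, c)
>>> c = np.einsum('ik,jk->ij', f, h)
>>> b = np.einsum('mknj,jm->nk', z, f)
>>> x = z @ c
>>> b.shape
(5, 5)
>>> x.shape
(3, 5, 5, 13)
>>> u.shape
(7,)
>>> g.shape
(5, 5)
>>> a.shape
(13, 7)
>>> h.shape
(13, 3)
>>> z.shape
(3, 5, 5, 7)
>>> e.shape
(3,)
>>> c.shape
(7, 13)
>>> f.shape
(7, 3)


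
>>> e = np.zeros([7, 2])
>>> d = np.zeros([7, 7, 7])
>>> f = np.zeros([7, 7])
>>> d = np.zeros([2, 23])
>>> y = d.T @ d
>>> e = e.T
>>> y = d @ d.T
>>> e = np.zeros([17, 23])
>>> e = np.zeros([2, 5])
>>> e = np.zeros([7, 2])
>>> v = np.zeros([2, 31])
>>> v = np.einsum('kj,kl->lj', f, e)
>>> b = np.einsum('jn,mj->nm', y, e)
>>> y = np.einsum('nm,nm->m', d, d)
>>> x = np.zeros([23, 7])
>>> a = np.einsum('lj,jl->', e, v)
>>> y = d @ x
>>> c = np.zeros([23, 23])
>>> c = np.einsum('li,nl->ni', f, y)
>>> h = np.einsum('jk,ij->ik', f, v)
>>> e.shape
(7, 2)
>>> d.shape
(2, 23)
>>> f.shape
(7, 7)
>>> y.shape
(2, 7)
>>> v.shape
(2, 7)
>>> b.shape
(2, 7)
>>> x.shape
(23, 7)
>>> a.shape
()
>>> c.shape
(2, 7)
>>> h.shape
(2, 7)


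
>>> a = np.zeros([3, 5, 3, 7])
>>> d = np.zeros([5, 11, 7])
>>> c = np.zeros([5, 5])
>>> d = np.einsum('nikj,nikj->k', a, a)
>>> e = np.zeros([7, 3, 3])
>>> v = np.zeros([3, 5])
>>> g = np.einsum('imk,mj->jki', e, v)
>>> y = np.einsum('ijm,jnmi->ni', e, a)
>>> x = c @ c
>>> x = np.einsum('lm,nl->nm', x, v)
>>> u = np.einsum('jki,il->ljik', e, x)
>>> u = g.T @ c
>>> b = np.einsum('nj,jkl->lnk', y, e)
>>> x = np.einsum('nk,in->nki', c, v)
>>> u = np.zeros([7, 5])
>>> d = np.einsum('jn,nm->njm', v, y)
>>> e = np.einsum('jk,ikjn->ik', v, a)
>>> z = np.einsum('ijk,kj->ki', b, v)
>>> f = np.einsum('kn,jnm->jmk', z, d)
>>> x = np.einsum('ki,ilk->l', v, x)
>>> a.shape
(3, 5, 3, 7)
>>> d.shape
(5, 3, 7)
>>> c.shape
(5, 5)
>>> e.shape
(3, 5)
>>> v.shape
(3, 5)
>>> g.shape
(5, 3, 7)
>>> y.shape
(5, 7)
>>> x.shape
(5,)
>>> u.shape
(7, 5)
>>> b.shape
(3, 5, 3)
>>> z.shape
(3, 3)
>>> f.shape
(5, 7, 3)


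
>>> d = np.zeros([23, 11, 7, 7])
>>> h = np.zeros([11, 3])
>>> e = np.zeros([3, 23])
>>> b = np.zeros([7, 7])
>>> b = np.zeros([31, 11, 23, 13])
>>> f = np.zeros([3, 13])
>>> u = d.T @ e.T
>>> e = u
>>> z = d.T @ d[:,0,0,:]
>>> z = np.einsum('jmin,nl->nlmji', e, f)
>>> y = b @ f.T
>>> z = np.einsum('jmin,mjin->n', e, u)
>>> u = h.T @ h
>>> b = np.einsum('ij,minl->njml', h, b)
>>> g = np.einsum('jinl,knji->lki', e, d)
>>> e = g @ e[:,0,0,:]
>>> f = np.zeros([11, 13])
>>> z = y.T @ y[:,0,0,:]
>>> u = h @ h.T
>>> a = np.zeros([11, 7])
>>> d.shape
(23, 11, 7, 7)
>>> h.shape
(11, 3)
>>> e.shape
(3, 23, 3)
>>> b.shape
(23, 3, 31, 13)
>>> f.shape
(11, 13)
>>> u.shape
(11, 11)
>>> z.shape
(3, 23, 11, 3)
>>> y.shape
(31, 11, 23, 3)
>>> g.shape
(3, 23, 7)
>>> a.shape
(11, 7)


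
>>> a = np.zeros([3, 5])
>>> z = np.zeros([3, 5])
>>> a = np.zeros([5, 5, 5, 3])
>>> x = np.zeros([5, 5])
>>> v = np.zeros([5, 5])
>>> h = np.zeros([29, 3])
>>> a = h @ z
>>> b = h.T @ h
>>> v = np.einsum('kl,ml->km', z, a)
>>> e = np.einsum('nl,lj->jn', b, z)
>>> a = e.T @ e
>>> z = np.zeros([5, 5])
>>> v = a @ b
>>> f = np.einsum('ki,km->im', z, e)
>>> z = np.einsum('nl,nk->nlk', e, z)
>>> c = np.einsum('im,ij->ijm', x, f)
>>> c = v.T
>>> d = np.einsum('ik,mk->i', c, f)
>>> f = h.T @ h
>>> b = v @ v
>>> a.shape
(3, 3)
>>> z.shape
(5, 3, 5)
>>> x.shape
(5, 5)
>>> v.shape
(3, 3)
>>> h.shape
(29, 3)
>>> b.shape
(3, 3)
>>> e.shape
(5, 3)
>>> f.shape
(3, 3)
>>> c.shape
(3, 3)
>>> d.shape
(3,)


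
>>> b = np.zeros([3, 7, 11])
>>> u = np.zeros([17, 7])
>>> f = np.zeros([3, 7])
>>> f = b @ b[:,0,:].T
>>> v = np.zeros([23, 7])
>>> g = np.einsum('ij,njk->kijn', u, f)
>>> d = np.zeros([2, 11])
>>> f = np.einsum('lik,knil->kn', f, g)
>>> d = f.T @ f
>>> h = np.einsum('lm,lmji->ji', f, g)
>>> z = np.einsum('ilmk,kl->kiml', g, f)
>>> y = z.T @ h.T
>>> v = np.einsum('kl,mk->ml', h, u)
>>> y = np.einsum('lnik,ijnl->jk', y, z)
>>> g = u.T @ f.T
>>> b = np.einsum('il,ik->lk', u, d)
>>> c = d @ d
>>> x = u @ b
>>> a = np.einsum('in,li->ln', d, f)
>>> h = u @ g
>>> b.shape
(7, 17)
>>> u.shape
(17, 7)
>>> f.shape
(3, 17)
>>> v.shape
(17, 3)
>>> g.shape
(7, 3)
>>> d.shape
(17, 17)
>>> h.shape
(17, 3)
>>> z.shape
(3, 3, 7, 17)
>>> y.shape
(3, 7)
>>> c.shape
(17, 17)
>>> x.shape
(17, 17)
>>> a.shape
(3, 17)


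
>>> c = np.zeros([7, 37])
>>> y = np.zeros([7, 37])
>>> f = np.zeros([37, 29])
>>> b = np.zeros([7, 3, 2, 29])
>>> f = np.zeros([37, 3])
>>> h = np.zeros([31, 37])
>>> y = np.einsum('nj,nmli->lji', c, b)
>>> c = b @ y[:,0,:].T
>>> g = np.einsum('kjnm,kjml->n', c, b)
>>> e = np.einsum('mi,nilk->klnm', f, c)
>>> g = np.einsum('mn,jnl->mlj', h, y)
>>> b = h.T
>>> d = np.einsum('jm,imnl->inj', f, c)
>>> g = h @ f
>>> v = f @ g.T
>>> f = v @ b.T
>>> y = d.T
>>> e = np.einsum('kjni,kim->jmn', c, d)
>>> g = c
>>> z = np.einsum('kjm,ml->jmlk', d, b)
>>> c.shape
(7, 3, 2, 2)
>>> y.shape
(37, 2, 7)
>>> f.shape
(37, 37)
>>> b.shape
(37, 31)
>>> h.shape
(31, 37)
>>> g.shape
(7, 3, 2, 2)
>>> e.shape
(3, 37, 2)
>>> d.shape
(7, 2, 37)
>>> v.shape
(37, 31)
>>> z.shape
(2, 37, 31, 7)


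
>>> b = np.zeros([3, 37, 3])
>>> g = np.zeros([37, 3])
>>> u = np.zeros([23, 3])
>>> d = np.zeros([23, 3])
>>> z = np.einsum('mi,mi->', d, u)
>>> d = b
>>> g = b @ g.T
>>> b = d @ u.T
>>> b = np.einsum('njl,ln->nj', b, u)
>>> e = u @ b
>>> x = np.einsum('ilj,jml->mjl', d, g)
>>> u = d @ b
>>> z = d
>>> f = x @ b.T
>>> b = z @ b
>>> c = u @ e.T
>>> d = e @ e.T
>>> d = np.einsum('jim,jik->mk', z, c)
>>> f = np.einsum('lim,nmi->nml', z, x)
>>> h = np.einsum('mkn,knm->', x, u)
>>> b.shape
(3, 37, 37)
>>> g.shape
(3, 37, 37)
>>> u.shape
(3, 37, 37)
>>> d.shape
(3, 23)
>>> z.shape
(3, 37, 3)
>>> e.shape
(23, 37)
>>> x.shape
(37, 3, 37)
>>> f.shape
(37, 3, 3)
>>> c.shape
(3, 37, 23)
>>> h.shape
()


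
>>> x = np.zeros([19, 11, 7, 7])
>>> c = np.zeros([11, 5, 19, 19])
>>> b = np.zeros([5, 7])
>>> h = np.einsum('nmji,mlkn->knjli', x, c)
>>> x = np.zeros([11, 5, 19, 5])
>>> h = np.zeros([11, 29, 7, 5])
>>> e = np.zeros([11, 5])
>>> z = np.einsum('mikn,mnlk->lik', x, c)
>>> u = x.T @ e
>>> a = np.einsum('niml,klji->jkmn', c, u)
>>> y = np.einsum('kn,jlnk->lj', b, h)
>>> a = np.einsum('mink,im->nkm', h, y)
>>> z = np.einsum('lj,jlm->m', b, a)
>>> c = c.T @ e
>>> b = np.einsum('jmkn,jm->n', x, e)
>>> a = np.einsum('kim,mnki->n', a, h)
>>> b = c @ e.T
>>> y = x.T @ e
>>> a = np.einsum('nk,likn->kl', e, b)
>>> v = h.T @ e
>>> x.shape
(11, 5, 19, 5)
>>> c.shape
(19, 19, 5, 5)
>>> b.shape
(19, 19, 5, 11)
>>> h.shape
(11, 29, 7, 5)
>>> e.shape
(11, 5)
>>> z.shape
(11,)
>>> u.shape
(5, 19, 5, 5)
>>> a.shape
(5, 19)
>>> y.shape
(5, 19, 5, 5)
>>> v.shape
(5, 7, 29, 5)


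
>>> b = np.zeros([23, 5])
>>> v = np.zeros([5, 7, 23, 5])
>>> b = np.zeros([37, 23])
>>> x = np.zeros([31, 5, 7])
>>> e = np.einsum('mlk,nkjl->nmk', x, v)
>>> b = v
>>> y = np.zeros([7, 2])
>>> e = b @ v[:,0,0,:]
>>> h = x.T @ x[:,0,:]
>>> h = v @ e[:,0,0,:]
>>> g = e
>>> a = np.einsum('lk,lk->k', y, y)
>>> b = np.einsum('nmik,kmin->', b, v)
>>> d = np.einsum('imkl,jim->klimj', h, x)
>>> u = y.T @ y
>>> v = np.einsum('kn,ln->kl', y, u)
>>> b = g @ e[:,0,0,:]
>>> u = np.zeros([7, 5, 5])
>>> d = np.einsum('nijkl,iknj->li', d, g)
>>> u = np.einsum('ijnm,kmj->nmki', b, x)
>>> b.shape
(5, 7, 23, 5)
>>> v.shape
(7, 2)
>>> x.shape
(31, 5, 7)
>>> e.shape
(5, 7, 23, 5)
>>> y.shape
(7, 2)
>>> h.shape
(5, 7, 23, 5)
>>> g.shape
(5, 7, 23, 5)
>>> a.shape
(2,)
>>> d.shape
(31, 5)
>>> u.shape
(23, 5, 31, 5)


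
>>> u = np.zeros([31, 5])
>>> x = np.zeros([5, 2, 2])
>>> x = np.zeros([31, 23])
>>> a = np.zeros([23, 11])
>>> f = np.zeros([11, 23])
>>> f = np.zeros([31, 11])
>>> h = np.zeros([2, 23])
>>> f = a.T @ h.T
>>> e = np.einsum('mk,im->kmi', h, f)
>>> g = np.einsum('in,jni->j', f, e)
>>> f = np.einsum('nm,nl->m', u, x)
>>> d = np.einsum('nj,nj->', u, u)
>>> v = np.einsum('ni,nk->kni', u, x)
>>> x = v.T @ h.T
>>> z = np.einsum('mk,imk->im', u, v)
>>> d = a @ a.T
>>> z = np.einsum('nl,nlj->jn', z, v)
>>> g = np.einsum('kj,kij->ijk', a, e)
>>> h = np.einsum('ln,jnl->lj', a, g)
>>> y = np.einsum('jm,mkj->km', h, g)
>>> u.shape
(31, 5)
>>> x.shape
(5, 31, 2)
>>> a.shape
(23, 11)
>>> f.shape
(5,)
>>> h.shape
(23, 2)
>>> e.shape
(23, 2, 11)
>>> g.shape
(2, 11, 23)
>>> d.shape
(23, 23)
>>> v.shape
(23, 31, 5)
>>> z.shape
(5, 23)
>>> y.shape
(11, 2)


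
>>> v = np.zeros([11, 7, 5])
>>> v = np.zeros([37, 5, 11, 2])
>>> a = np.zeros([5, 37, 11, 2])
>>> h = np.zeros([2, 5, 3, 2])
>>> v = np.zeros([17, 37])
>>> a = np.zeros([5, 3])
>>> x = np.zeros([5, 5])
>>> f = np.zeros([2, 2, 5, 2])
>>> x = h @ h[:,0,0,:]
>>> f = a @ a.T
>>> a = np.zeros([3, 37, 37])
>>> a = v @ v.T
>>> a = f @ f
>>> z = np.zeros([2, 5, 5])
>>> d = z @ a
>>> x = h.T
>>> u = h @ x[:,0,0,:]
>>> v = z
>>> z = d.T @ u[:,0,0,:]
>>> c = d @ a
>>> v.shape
(2, 5, 5)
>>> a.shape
(5, 5)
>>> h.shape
(2, 5, 3, 2)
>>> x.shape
(2, 3, 5, 2)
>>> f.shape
(5, 5)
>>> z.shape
(5, 5, 2)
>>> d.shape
(2, 5, 5)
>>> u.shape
(2, 5, 3, 2)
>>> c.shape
(2, 5, 5)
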